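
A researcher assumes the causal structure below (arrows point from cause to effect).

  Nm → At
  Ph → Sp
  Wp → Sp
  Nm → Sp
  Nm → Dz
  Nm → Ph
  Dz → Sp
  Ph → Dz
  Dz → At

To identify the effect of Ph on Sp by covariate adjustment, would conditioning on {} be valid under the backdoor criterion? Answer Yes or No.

No

Backdoor paths from Ph to Sp (paths whose first edge points into Ph):
  P1: Ph <- Nm -> Dz -> Sp
  P2: Ph <- Nm -> Sp
  P3: Ph <- Nm -> At <- Dz -> Sp
Condition 1 (no descendant of Ph in the set): holds — descendants of Ph are {At, Dz, Sp}; none are in {}.
Condition 2 (every backdoor path blocked by {}):
  P1: open — no interior node is in the conditioning set.
  P2: open — no interior node is in the conditioning set.
  P3: blocked at collider At (neither it nor any descendant is in the conditioning set).
{} does not satisfy the backdoor criterion.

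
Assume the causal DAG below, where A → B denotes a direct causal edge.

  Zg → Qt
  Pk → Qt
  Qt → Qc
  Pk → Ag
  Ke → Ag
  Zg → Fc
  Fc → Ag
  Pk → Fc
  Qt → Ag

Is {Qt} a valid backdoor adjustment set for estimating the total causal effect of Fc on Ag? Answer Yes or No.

Backdoor paths from Fc to Ag (paths whose first edge points into Fc):
  P1: Fc <- Zg -> Qt <- Pk -> Ag
  P2: Fc <- Zg -> Qt -> Ag
  P3: Fc <- Pk -> Qt -> Ag
  P4: Fc <- Pk -> Ag
Condition 1 (no descendant of Fc in the set): holds — descendants of Fc are {Ag}; none are in {Qt}.
Condition 2 (every backdoor path blocked by {Qt}):
  P1: open — collider(s) Qt are conditioned on (or have a conditioned descendant) and no non-collider on the path is in the set.
  P2: blocked at chain node Qt ∈ conditioning set.
  P3: blocked at chain node Qt ∈ conditioning set.
  P4: open — no interior node is in the conditioning set.
{Qt} does not satisfy the backdoor criterion.

No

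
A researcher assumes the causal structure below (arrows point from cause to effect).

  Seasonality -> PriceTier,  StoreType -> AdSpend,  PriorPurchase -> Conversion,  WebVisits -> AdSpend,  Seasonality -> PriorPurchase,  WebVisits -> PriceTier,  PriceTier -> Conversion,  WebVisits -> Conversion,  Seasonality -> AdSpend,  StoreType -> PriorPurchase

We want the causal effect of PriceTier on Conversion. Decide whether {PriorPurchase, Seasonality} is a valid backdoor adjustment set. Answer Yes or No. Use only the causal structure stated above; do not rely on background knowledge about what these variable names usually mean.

No

Backdoor paths from PriceTier to Conversion (paths whose first edge points into PriceTier):
  P1: PriceTier <- Seasonality -> PriorPurchase <- StoreType -> AdSpend <- WebVisits -> Conversion
  P2: PriceTier <- Seasonality -> PriorPurchase -> Conversion
  P3: PriceTier <- Seasonality -> AdSpend <- StoreType -> PriorPurchase -> Conversion
  P4: PriceTier <- Seasonality -> AdSpend <- WebVisits -> Conversion
  P5: PriceTier <- WebVisits -> Conversion
  P6: PriceTier <- WebVisits -> AdSpend <- Seasonality -> PriorPurchase -> Conversion
  P7: PriceTier <- WebVisits -> AdSpend <- StoreType -> PriorPurchase -> Conversion
Condition 1 (no descendant of PriceTier in the set): holds — descendants of PriceTier are {Conversion}; none are in {PriorPurchase, Seasonality}.
Condition 2 (every backdoor path blocked by {PriorPurchase, Seasonality}):
  P1: blocked at fork node Seasonality ∈ conditioning set.
  P2: blocked at fork node Seasonality ∈ conditioning set.
  P3: blocked at fork node Seasonality ∈ conditioning set.
  P4: blocked at fork node Seasonality ∈ conditioning set.
  P5: open — no interior node is in the conditioning set.
  P6: blocked at collider AdSpend (neither it nor any descendant is in the conditioning set).
  P7: blocked at collider AdSpend (neither it nor any descendant is in the conditioning set).
{PriorPurchase, Seasonality} does not satisfy the backdoor criterion.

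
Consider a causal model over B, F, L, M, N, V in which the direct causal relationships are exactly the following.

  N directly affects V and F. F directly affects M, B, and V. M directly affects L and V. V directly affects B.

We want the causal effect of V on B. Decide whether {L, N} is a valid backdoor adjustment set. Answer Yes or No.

No

Backdoor paths from V to B (paths whose first edge points into V):
  P1: V <- N -> F -> B
  P2: V <- F -> B
  P3: V <- M <- F -> B
Condition 1 (no descendant of V in the set): holds — descendants of V are {B}; none are in {L, N}.
Condition 2 (every backdoor path blocked by {L, N}):
  P1: blocked at fork node N ∈ conditioning set.
  P2: open — no interior node is in the conditioning set.
  P3: open — no interior node is in the conditioning set.
{L, N} does not satisfy the backdoor criterion.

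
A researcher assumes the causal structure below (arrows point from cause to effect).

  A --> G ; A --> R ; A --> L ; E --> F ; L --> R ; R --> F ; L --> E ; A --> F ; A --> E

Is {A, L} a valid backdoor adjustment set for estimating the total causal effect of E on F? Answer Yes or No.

Backdoor paths from E to F (paths whose first edge points into E):
  P1: E <- A -> L -> R -> F
  P2: E <- A -> R -> F
  P3: E <- A -> F
  P4: E <- L <- A -> R -> F
  P5: E <- L <- A -> F
  P6: E <- L -> R <- A -> F
  P7: E <- L -> R -> F
Condition 1 (no descendant of E in the set): holds — descendants of E are {F}; none are in {A, L}.
Condition 2 (every backdoor path blocked by {A, L}):
  P1: blocked at fork node A ∈ conditioning set.
  P2: blocked at fork node A ∈ conditioning set.
  P3: blocked at fork node A ∈ conditioning set.
  P4: blocked at chain node L ∈ conditioning set.
  P5: blocked at chain node L ∈ conditioning set.
  P6: blocked at fork node L ∈ conditioning set.
  P7: blocked at fork node L ∈ conditioning set.
{A, L} satisfies the backdoor criterion.

Yes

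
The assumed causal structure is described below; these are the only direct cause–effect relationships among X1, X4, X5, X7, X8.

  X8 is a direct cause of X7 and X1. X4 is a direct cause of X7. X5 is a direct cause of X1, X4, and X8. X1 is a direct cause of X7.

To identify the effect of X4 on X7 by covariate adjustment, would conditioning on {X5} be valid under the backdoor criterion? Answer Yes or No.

Yes

Backdoor paths from X4 to X7 (paths whose first edge points into X4):
  P1: X4 <- X5 -> X8 -> X1 -> X7
  P2: X4 <- X5 -> X8 -> X7
  P3: X4 <- X5 -> X1 <- X8 -> X7
  P4: X4 <- X5 -> X1 -> X7
Condition 1 (no descendant of X4 in the set): holds — descendants of X4 are {X7}; none are in {X5}.
Condition 2 (every backdoor path blocked by {X5}):
  P1: blocked at fork node X5 ∈ conditioning set.
  P2: blocked at fork node X5 ∈ conditioning set.
  P3: blocked at fork node X5 ∈ conditioning set.
  P4: blocked at fork node X5 ∈ conditioning set.
{X5} satisfies the backdoor criterion.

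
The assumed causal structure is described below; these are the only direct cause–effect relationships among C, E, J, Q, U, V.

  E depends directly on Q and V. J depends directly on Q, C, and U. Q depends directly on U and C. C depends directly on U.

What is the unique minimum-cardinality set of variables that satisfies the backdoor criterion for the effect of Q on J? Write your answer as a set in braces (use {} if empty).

{C, U}

Variables eligible for adjustment (non-descendants of Q, excluding Q and J): {C, U, V}.
Backdoor paths from Q to J:
  P1: Q <- U -> C -> J
  P2: Q <- U -> J
  P3: Q <- C <- U -> J
  P4: Q <- C -> J
The empty set is not sufficient: P1 (Q <- U -> C -> J) has no collider blocking it and no conditioned non-collider, so it is open.
Try {C, U}:
  P1: blocked at fork node U ∈ conditioning set.
  P2: blocked at fork node U ∈ conditioning set.
  P3: blocked at chain node C ∈ conditioning set.
  P4: blocked at fork node C ∈ conditioning set.
{C, U} contains no descendant of Q and blocks every backdoor path.
Every element of {C, U} is needed (dropping C leaves P4 open; dropping U leaves P2 open), so no proper subset is valid.
Among all size-2 subsets of the eligible variables, only {C, U} blocks every backdoor path, so it is the unique smallest valid adjustment set.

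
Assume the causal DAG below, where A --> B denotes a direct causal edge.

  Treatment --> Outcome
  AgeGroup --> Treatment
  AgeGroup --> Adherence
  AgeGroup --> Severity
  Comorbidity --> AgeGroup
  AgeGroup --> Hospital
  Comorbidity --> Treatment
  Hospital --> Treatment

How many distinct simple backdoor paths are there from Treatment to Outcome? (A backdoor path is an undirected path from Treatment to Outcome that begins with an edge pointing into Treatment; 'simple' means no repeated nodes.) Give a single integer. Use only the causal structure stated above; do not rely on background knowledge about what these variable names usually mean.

0

A backdoor path from Treatment to Outcome is any simple undirected path whose first edge points into Treatment (i.e. leaves Treatment via a parent).
Parents of Treatment: {AgeGroup, Comorbidity, Hospital}.
No simple path from any parent of Treatment reaches Outcome without revisiting Treatment, so there are no backdoor paths.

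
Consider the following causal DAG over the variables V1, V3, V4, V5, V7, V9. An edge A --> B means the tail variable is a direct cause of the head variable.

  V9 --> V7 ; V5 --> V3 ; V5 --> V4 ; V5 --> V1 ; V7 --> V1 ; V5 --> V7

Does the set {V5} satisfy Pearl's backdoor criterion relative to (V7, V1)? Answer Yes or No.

Backdoor paths from V7 to V1 (paths whose first edge points into V7):
  P1: V7 <- V5 -> V1
Condition 1 (no descendant of V7 in the set): holds — descendants of V7 are {V1}; none are in {V5}.
Condition 2 (every backdoor path blocked by {V5}):
  P1: blocked at fork node V5 ∈ conditioning set.
{V5} satisfies the backdoor criterion.

Yes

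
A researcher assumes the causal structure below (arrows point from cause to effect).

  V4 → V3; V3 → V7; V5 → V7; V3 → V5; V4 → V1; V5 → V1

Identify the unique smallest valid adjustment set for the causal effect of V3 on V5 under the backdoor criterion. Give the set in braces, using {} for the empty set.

{}

Variables eligible for adjustment (non-descendants of V3, excluding V3 and V5): {V4}.
Backdoor paths from V3 to V5:
  P1: V3 <- V4 -> V1 <- V5
Each backdoor path contains an unconditioned collider, so every path is already blocked with the empty conditioning set:
  P1: blocked at collider V1 (neither it nor any descendant is in the conditioning set).
The empty set is therefore the unique smallest valid set.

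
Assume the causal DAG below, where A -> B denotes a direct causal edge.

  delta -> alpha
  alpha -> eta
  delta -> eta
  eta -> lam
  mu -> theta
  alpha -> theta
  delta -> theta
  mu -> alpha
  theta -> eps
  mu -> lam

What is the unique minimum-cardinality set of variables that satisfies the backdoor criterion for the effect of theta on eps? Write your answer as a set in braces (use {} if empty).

{}

Variables eligible for adjustment (non-descendants of theta, excluding theta and eps): {alpha, delta, eta, lam, mu}.
Backdoor paths from theta to eps:
  (none)
With no backdoor paths the empty set already satisfies the criterion, and it is trivially minimal.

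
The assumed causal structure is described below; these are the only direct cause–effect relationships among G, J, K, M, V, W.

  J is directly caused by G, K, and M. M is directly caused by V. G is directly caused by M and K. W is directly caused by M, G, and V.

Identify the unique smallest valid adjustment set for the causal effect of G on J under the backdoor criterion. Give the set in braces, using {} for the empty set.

{K, M}

Variables eligible for adjustment (non-descendants of G, excluding G and J): {K, M, V}.
Backdoor paths from G to J:
  P1: G <- K -> J
  P2: G <- M -> J
The empty set is not sufficient: P1 (G <- K -> J) has no collider blocking it and no conditioned non-collider, so it is open.
Try {K, M}:
  P1: blocked at fork node K ∈ conditioning set.
  P2: blocked at fork node M ∈ conditioning set.
{K, M} contains no descendant of G and blocks every backdoor path.
Every element of {K, M} is needed (dropping K leaves P1 open; dropping M leaves P2 open), so no proper subset is valid.
Among all size-2 subsets of the eligible variables, only {K, M} blocks every backdoor path, so it is the unique smallest valid adjustment set.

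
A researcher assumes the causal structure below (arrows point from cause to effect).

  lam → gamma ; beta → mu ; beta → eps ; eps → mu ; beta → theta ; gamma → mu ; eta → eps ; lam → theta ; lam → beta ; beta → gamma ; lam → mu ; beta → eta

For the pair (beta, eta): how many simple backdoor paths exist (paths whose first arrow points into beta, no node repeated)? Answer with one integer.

2

A backdoor path from beta to eta is any simple undirected path whose first edge points into beta (i.e. leaves beta via a parent).
Parents of beta: {lam}.
Enumerating:
  P1: beta <- lam -> gamma -> mu <- eps <- eta
  P2: beta <- lam -> mu <- eps <- eta
That exhausts the simple backdoor paths. Count: 2.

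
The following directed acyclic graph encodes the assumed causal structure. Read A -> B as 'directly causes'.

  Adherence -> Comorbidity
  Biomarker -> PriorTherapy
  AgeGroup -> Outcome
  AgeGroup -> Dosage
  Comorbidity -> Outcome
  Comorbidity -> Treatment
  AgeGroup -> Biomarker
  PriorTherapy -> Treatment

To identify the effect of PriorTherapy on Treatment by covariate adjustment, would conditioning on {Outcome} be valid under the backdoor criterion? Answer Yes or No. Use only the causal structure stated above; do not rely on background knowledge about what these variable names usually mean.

Backdoor paths from PriorTherapy to Treatment (paths whose first edge points into PriorTherapy):
  P1: PriorTherapy <- Biomarker <- AgeGroup -> Outcome <- Comorbidity -> Treatment
Condition 1 (no descendant of PriorTherapy in the set): holds — descendants of PriorTherapy are {Treatment}; none are in {Outcome}.
Condition 2 (every backdoor path blocked by {Outcome}):
  P1: open — collider(s) Outcome are conditioned on (or have a conditioned descendant) and no non-collider on the path is in the set.
{Outcome} does not satisfy the backdoor criterion.

No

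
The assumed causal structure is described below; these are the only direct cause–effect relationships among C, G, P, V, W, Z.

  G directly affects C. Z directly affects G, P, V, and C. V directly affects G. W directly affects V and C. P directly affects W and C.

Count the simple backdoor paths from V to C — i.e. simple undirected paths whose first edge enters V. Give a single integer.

A backdoor path from V to C is any simple undirected path whose first edge points into V (i.e. leaves V via a parent).
Parents of V: {W, Z}.
Enumerating:
  P1: V <- Z -> P -> W -> C
  P2: V <- Z -> P -> C
  P3: V <- Z -> G -> C
  P4: V <- Z -> C
  P5: V <- W <- P <- Z -> G -> C
  P6: V <- W <- P <- Z -> C
  P7: V <- W <- P -> C
  P8: V <- W -> C
That exhausts the simple backdoor paths. Count: 8.

8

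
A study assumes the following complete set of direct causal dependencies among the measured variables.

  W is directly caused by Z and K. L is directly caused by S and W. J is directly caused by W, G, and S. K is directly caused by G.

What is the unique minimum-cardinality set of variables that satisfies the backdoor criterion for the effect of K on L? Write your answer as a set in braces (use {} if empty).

{}

Variables eligible for adjustment (non-descendants of K, excluding K and L): {G, S, Z}.
Backdoor paths from K to L:
  P1: K <- G -> J <- S -> L
  P2: K <- G -> J <- W -> L
Each backdoor path contains an unconditioned collider, so every path is already blocked with the empty conditioning set:
  P1: blocked at collider J (neither it nor any descendant is in the conditioning set).
  P2: blocked at collider J (neither it nor any descendant is in the conditioning set).
The empty set is therefore the unique smallest valid set.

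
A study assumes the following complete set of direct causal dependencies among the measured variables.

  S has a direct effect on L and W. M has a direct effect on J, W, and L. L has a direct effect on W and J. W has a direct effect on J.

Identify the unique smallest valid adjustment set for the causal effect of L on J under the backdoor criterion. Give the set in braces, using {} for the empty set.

Variables eligible for adjustment (non-descendants of L, excluding L and J): {M, S}.
Backdoor paths from L to J:
  P1: L <- M -> W -> J
  P2: L <- M -> J
  P3: L <- S -> W <- M -> J
  P4: L <- S -> W -> J
The empty set is not sufficient: P1 (L <- M -> W -> J) has no collider blocking it and no conditioned non-collider, so it is open.
Try {M, S}:
  P1: blocked at fork node M ∈ conditioning set.
  P2: blocked at fork node M ∈ conditioning set.
  P3: blocked at fork node S ∈ conditioning set.
  P4: blocked at fork node S ∈ conditioning set.
{M, S} contains no descendant of L and blocks every backdoor path.
Every element of {M, S} is needed (dropping M leaves P1 open; dropping S leaves P4 open), so no proper subset is valid.
Among all size-2 subsets of the eligible variables, only {M, S} blocks every backdoor path, so it is the unique smallest valid adjustment set.

{M, S}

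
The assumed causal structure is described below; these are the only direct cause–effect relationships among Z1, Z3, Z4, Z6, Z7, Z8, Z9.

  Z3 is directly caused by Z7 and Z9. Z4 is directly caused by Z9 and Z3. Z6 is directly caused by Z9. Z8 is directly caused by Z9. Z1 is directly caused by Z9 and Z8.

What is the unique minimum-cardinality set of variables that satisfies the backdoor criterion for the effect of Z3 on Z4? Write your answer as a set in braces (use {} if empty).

Variables eligible for adjustment (non-descendants of Z3, excluding Z3 and Z4): {Z1, Z6, Z7, Z8, Z9}.
Backdoor paths from Z3 to Z4:
  P1: Z3 <- Z9 -> Z4
The empty set is not sufficient: P1 (Z3 <- Z9 -> Z4) has no collider blocking it and no conditioned non-collider, so it is open.
Try {Z9}:
  P1: blocked at fork node Z9 ∈ conditioning set.
{Z9} contains no descendant of Z3 and blocks every backdoor path.
No other singleton works — e.g. {Z7} leaves P1 open — so {Z9} is the unique smallest valid adjustment set.

{Z9}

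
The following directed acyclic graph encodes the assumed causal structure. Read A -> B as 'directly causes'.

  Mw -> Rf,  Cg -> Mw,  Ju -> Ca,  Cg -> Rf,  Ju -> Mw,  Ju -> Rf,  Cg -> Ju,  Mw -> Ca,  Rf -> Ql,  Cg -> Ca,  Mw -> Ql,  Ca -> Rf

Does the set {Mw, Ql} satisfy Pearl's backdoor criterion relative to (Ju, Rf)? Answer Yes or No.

No

Backdoor paths from Ju to Rf (paths whose first edge points into Ju):
  P1: Ju <- Cg -> Mw -> Ca -> Rf
  P2: Ju <- Cg -> Mw -> Rf
  P3: Ju <- Cg -> Mw -> Ql <- Rf
  P4: Ju <- Cg -> Ca <- Mw -> Rf
  P5: Ju <- Cg -> Ca <- Mw -> Ql <- Rf
  P6: Ju <- Cg -> Ca -> Rf
  P7: Ju <- Cg -> Rf
Condition 1 (no descendant of Ju in the set): FAILS — Mw and Ql are descendants of Ju.
Condition 2 (every backdoor path blocked by {Mw, Ql}):
  P1: blocked at chain node Mw ∈ conditioning set.
  P2: blocked at chain node Mw ∈ conditioning set.
  P3: blocked at chain node Mw ∈ conditioning set.
  P4: blocked at fork node Mw ∈ conditioning set.
  P5: blocked at fork node Mw ∈ conditioning set.
  P6: open — no interior node is in the conditioning set.
  P7: open — no interior node is in the conditioning set.
{Mw, Ql} does not satisfy the backdoor criterion.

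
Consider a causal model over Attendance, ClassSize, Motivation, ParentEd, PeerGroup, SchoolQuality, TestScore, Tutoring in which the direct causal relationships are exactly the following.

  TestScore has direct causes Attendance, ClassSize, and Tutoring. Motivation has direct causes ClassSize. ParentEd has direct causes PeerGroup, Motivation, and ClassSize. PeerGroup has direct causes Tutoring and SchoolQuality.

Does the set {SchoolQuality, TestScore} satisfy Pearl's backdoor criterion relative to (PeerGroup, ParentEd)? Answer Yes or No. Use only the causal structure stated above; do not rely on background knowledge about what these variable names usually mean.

Backdoor paths from PeerGroup to ParentEd (paths whose first edge points into PeerGroup):
  P1: PeerGroup <- Tutoring -> TestScore <- ClassSize -> Motivation -> ParentEd
  P2: PeerGroup <- Tutoring -> TestScore <- ClassSize -> ParentEd
Condition 1 (no descendant of PeerGroup in the set): holds — descendants of PeerGroup are {ParentEd}; none are in {SchoolQuality, TestScore}.
Condition 2 (every backdoor path blocked by {SchoolQuality, TestScore}):
  P1: open — collider(s) TestScore are conditioned on (or have a conditioned descendant) and no non-collider on the path is in the set.
  P2: open — collider(s) TestScore are conditioned on (or have a conditioned descendant) and no non-collider on the path is in the set.
{SchoolQuality, TestScore} does not satisfy the backdoor criterion.

No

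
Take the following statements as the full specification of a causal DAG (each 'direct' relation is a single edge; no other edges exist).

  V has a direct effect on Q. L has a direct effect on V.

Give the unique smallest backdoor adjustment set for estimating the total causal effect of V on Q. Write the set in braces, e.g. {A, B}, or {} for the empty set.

Variables eligible for adjustment (non-descendants of V, excluding V and Q): {L}.
Backdoor paths from V to Q:
  (none)
With no backdoor paths the empty set already satisfies the criterion, and it is trivially minimal.

{}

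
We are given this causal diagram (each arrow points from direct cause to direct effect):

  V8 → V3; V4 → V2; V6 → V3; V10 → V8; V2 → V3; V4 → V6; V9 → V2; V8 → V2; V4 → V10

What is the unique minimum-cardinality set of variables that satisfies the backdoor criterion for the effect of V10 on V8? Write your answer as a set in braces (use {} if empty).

{}

Variables eligible for adjustment (non-descendants of V10, excluding V10 and V8): {V4, V6, V9}.
Backdoor paths from V10 to V8:
  P1: V10 <- V4 -> V2 <- V8
  P2: V10 <- V4 -> V2 -> V3 <- V8
  P3: V10 <- V4 -> V6 -> V3 <- V8
  P4: V10 <- V4 -> V6 -> V3 <- V2 <- V8
Each backdoor path contains an unconditioned collider, so every path is already blocked with the empty conditioning set:
  P1: blocked at collider V2 (neither it nor any descendant is in the conditioning set).
  P2: blocked at collider V3 (neither it nor any descendant is in the conditioning set).
  P3: blocked at collider V3 (neither it nor any descendant is in the conditioning set).
  P4: blocked at collider V3 (neither it nor any descendant is in the conditioning set).
The empty set is therefore the unique smallest valid set.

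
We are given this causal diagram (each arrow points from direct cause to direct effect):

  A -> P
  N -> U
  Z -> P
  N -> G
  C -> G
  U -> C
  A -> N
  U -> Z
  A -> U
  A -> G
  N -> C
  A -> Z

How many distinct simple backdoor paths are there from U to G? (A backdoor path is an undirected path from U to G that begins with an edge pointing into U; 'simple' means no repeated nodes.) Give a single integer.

6

A backdoor path from U to G is any simple undirected path whose first edge points into U (i.e. leaves U via a parent).
Parents of U: {A, N}.
Enumerating:
  P1: U <- A -> N -> C -> G
  P2: U <- A -> N -> G
  P3: U <- A -> G
  P4: U <- N <- A -> G
  P5: U <- N -> C -> G
  P6: U <- N -> G
That exhausts the simple backdoor paths. Count: 6.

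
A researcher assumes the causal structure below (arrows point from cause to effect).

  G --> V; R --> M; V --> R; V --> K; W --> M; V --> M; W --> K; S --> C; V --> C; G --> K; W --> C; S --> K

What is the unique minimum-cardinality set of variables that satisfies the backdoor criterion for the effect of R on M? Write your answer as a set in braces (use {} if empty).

Variables eligible for adjustment (non-descendants of R, excluding R and M): {C, G, K, S, V, W}.
Backdoor paths from R to M:
  P1: R <- V <- G -> K <- W -> M
  P2: R <- V <- G -> K <- S -> C <- W -> M
  P3: R <- V -> C <- W -> M
  P4: R <- V -> C <- S -> K <- W -> M
  P5: R <- V -> M
  P6: R <- V -> K <- W -> M
  P7: R <- V -> K <- S -> C <- W -> M
The empty set is not sufficient: P5 (R <- V -> M) has no collider blocking it and no conditioned non-collider, so it is open.
Try {V}:
  P1: blocked at chain node V ∈ conditioning set.
  P2: blocked at chain node V ∈ conditioning set.
  P3: blocked at fork node V ∈ conditioning set.
  P4: blocked at fork node V ∈ conditioning set.
  P5: blocked at fork node V ∈ conditioning set.
  P6: blocked at fork node V ∈ conditioning set.
  P7: blocked at fork node V ∈ conditioning set.
{V} contains no descendant of R and blocks every backdoor path.
No other singleton works — e.g. {G} leaves P5 open — so {V} is the unique smallest valid adjustment set.

{V}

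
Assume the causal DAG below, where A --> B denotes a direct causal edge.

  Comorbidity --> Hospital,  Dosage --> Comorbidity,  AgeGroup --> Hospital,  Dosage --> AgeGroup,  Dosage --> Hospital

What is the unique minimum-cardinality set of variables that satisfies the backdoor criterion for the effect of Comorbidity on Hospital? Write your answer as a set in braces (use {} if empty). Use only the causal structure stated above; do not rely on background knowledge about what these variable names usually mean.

{Dosage}

Variables eligible for adjustment (non-descendants of Comorbidity, excluding Comorbidity and Hospital): {AgeGroup, Dosage}.
Backdoor paths from Comorbidity to Hospital:
  P1: Comorbidity <- Dosage -> AgeGroup -> Hospital
  P2: Comorbidity <- Dosage -> Hospital
The empty set is not sufficient: P1 (Comorbidity <- Dosage -> AgeGroup -> Hospital) has no collider blocking it and no conditioned non-collider, so it is open.
Try {Dosage}:
  P1: blocked at fork node Dosage ∈ conditioning set.
  P2: blocked at fork node Dosage ∈ conditioning set.
{Dosage} contains no descendant of Comorbidity and blocks every backdoor path.
No other singleton works — e.g. {AgeGroup} leaves P2 open — so {Dosage} is the unique smallest valid adjustment set.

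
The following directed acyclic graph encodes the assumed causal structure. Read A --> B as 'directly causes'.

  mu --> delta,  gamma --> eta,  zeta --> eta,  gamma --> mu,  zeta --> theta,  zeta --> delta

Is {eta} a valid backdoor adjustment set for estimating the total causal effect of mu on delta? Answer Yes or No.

Backdoor paths from mu to delta (paths whose first edge points into mu):
  P1: mu <- gamma -> eta <- zeta -> delta
Condition 1 (no descendant of mu in the set): holds — descendants of mu are {delta}; none are in {eta}.
Condition 2 (every backdoor path blocked by {eta}):
  P1: open — collider(s) eta are conditioned on (or have a conditioned descendant) and no non-collider on the path is in the set.
{eta} does not satisfy the backdoor criterion.

No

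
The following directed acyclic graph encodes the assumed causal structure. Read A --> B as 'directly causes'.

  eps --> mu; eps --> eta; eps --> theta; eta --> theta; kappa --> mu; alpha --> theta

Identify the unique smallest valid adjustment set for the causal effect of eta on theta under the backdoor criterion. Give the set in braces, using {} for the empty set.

Variables eligible for adjustment (non-descendants of eta, excluding eta and theta): {alpha, eps, kappa, mu}.
Backdoor paths from eta to theta:
  P1: eta <- eps -> theta
The empty set is not sufficient: P1 (eta <- eps -> theta) has no collider blocking it and no conditioned non-collider, so it is open.
Try {eps}:
  P1: blocked at fork node eps ∈ conditioning set.
{eps} contains no descendant of eta and blocks every backdoor path.
No other singleton works — e.g. {kappa} leaves P1 open — so {eps} is the unique smallest valid adjustment set.

{eps}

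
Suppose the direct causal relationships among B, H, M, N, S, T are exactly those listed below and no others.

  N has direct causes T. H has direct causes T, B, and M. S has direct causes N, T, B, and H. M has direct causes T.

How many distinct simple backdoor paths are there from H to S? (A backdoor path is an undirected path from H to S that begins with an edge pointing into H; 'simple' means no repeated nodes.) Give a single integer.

A backdoor path from H to S is any simple undirected path whose first edge points into H (i.e. leaves H via a parent).
Parents of H: {B, M, T}.
Enumerating:
  P1: H <- B -> S
  P2: H <- T -> N -> S
  P3: H <- T -> S
  P4: H <- M <- T -> N -> S
  P5: H <- M <- T -> S
That exhausts the simple backdoor paths. Count: 5.

5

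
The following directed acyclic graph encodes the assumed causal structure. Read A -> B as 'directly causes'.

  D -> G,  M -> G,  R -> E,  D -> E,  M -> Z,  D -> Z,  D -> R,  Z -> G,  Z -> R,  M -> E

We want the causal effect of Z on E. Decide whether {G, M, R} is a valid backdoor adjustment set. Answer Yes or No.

No

Backdoor paths from Z to E (paths whose first edge points into Z):
  P1: Z <- D -> G <- M -> E
  P2: Z <- D -> R -> E
  P3: Z <- D -> E
  P4: Z <- M -> G <- D -> R -> E
  P5: Z <- M -> G <- D -> E
  P6: Z <- M -> E
Condition 1 (no descendant of Z in the set): FAILS — G and R are descendants of Z.
Condition 2 (every backdoor path blocked by {G, M, R}):
  P1: blocked at fork node M ∈ conditioning set.
  P2: blocked at chain node R ∈ conditioning set.
  P3: open — no interior node is in the conditioning set.
  P4: blocked at fork node M ∈ conditioning set.
  P5: blocked at fork node M ∈ conditioning set.
  P6: blocked at fork node M ∈ conditioning set.
{G, M, R} does not satisfy the backdoor criterion.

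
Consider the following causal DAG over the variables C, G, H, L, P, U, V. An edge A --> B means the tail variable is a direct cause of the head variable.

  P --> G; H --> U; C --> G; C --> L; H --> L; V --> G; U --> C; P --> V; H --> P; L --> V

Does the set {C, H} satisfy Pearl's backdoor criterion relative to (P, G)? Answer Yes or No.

Backdoor paths from P to G (paths whose first edge points into P):
  P1: P <- H -> U -> C -> L -> V -> G
  P2: P <- H -> U -> C -> G
  P3: P <- H -> L <- C -> G
  P4: P <- H -> L -> V -> G
Condition 1 (no descendant of P in the set): holds — descendants of P are {G, V}; none are in {C, H}.
Condition 2 (every backdoor path blocked by {C, H}):
  P1: blocked at fork node H ∈ conditioning set.
  P2: blocked at fork node H ∈ conditioning set.
  P3: blocked at fork node H ∈ conditioning set.
  P4: blocked at fork node H ∈ conditioning set.
{C, H} satisfies the backdoor criterion.

Yes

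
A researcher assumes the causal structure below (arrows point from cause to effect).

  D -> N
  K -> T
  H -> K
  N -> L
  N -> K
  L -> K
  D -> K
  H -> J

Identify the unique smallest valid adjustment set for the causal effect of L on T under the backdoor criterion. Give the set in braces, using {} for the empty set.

Variables eligible for adjustment (non-descendants of L, excluding L and T): {D, H, J, N}.
Backdoor paths from L to T:
  P1: L <- N <- D -> K -> T
  P2: L <- N -> K -> T
The empty set is not sufficient: P1 (L <- N <- D -> K -> T) has no collider blocking it and no conditioned non-collider, so it is open.
Try {N}:
  P1: blocked at chain node N ∈ conditioning set.
  P2: blocked at fork node N ∈ conditioning set.
{N} contains no descendant of L and blocks every backdoor path.
No other singleton works — e.g. {H} leaves P1 open — so {N} is the unique smallest valid adjustment set.

{N}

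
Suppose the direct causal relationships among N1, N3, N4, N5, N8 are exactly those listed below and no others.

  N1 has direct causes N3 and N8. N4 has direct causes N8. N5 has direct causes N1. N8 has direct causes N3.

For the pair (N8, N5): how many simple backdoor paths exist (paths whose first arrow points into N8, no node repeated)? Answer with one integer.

1

A backdoor path from N8 to N5 is any simple undirected path whose first edge points into N8 (i.e. leaves N8 via a parent).
Parents of N8: {N3}.
Enumerating:
  P1: N8 <- N3 -> N1 -> N5
That exhausts the simple backdoor paths. Count: 1.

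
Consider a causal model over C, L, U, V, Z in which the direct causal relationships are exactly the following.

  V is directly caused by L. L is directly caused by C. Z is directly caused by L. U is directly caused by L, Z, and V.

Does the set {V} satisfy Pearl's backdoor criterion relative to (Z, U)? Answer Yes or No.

Backdoor paths from Z to U (paths whose first edge points into Z):
  P1: Z <- L -> V -> U
  P2: Z <- L -> U
Condition 1 (no descendant of Z in the set): holds — descendants of Z are {U}; none are in {V}.
Condition 2 (every backdoor path blocked by {V}):
  P1: blocked at chain node V ∈ conditioning set.
  P2: open — no interior node is in the conditioning set.
{V} does not satisfy the backdoor criterion.

No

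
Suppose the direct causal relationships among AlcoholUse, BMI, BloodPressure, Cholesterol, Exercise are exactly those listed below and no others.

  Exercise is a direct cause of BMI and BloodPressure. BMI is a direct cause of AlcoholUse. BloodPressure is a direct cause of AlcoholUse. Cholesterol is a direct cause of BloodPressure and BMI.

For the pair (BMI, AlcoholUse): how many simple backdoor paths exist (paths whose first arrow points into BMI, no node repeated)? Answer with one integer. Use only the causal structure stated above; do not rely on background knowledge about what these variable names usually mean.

2

A backdoor path from BMI to AlcoholUse is any simple undirected path whose first edge points into BMI (i.e. leaves BMI via a parent).
Parents of BMI: {Cholesterol, Exercise}.
Enumerating:
  P1: BMI <- Exercise -> BloodPressure -> AlcoholUse
  P2: BMI <- Cholesterol -> BloodPressure -> AlcoholUse
That exhausts the simple backdoor paths. Count: 2.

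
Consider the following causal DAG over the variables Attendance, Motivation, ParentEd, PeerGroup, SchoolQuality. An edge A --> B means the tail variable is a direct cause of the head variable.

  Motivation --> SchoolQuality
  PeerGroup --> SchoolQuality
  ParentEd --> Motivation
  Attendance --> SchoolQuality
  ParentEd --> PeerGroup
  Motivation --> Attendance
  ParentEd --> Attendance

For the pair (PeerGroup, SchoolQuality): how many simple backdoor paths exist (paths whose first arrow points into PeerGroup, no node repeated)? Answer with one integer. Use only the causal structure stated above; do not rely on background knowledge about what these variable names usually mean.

A backdoor path from PeerGroup to SchoolQuality is any simple undirected path whose first edge points into PeerGroup (i.e. leaves PeerGroup via a parent).
Parents of PeerGroup: {ParentEd}.
Enumerating:
  P1: PeerGroup <- ParentEd -> Motivation -> Attendance -> SchoolQuality
  P2: PeerGroup <- ParentEd -> Motivation -> SchoolQuality
  P3: PeerGroup <- ParentEd -> Attendance <- Motivation -> SchoolQuality
  P4: PeerGroup <- ParentEd -> Attendance -> SchoolQuality
That exhausts the simple backdoor paths. Count: 4.

4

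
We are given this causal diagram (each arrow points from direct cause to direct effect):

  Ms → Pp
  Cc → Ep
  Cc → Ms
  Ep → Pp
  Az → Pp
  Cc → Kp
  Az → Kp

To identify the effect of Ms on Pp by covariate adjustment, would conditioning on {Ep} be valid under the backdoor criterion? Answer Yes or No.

Backdoor paths from Ms to Pp (paths whose first edge points into Ms):
  P1: Ms <- Cc -> Ep -> Pp
  P2: Ms <- Cc -> Kp <- Az -> Pp
Condition 1 (no descendant of Ms in the set): holds — descendants of Ms are {Pp}; none are in {Ep}.
Condition 2 (every backdoor path blocked by {Ep}):
  P1: blocked at chain node Ep ∈ conditioning set.
  P2: blocked at collider Kp (neither it nor any descendant is in the conditioning set).
{Ep} satisfies the backdoor criterion.

Yes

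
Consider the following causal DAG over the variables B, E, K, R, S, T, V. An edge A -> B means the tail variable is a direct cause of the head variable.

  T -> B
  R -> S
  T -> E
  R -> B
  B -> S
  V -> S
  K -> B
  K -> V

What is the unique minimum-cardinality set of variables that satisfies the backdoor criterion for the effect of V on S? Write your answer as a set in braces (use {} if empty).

Variables eligible for adjustment (non-descendants of V, excluding V and S): {B, E, K, R, T}.
Backdoor paths from V to S:
  P1: V <- K -> B <- R -> S
  P2: V <- K -> B -> S
The empty set is not sufficient: P2 (V <- K -> B -> S) has no collider blocking it and no conditioned non-collider, so it is open.
Try {K}:
  P1: blocked at fork node K ∈ conditioning set.
  P2: blocked at fork node K ∈ conditioning set.
{K} contains no descendant of V and blocks every backdoor path.
No other singleton works — e.g. {R} leaves P2 open — so {K} is the unique smallest valid adjustment set.

{K}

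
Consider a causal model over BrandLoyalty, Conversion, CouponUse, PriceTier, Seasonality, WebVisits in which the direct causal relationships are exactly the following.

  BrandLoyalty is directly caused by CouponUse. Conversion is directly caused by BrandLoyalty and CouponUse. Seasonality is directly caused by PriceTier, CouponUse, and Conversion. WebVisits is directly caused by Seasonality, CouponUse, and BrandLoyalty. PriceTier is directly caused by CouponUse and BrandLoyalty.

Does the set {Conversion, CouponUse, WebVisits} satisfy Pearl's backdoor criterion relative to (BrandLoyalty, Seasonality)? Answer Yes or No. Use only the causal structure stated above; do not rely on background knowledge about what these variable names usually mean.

No

Backdoor paths from BrandLoyalty to Seasonality (paths whose first edge points into BrandLoyalty):
  P1: BrandLoyalty <- CouponUse -> Conversion -> Seasonality
  P2: BrandLoyalty <- CouponUse -> PriceTier -> Seasonality
  P3: BrandLoyalty <- CouponUse -> Seasonality
  P4: BrandLoyalty <- CouponUse -> WebVisits <- Seasonality
Condition 1 (no descendant of BrandLoyalty in the set): FAILS — Conversion and WebVisits are descendants of BrandLoyalty.
Condition 2 (every backdoor path blocked by {Conversion, CouponUse, WebVisits}):
  P1: blocked at fork node CouponUse ∈ conditioning set.
  P2: blocked at fork node CouponUse ∈ conditioning set.
  P3: blocked at fork node CouponUse ∈ conditioning set.
  P4: blocked at fork node CouponUse ∈ conditioning set.
{Conversion, CouponUse, WebVisits} does not satisfy the backdoor criterion.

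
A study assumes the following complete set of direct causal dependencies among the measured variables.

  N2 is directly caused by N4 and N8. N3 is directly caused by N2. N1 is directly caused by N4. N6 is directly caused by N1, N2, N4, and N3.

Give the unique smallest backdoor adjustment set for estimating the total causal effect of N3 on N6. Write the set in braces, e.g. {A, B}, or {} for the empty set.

{N2}

Variables eligible for adjustment (non-descendants of N3, excluding N3 and N6): {N1, N2, N4, N8}.
Backdoor paths from N3 to N6:
  P1: N3 <- N2 <- N4 -> N1 -> N6
  P2: N3 <- N2 <- N4 -> N6
  P3: N3 <- N2 -> N6
The empty set is not sufficient: P1 (N3 <- N2 <- N4 -> N1 -> N6) has no collider blocking it and no conditioned non-collider, so it is open.
Try {N2}:
  P1: blocked at chain node N2 ∈ conditioning set.
  P2: blocked at chain node N2 ∈ conditioning set.
  P3: blocked at fork node N2 ∈ conditioning set.
{N2} contains no descendant of N3 and blocks every backdoor path.
No other singleton works — e.g. {N4} leaves P3 open — so {N2} is the unique smallest valid adjustment set.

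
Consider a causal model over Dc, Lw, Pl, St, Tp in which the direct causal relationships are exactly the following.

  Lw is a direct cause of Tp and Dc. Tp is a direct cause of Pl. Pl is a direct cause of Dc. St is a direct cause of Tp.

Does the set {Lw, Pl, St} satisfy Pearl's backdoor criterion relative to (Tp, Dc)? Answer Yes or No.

Backdoor paths from Tp to Dc (paths whose first edge points into Tp):
  P1: Tp <- Lw -> Dc
Condition 1 (no descendant of Tp in the set): FAILS — Pl is a descendant of Tp.
Condition 2 (every backdoor path blocked by {Lw, Pl, St}):
  P1: blocked at fork node Lw ∈ conditioning set.
{Lw, Pl, St} does not satisfy the backdoor criterion.

No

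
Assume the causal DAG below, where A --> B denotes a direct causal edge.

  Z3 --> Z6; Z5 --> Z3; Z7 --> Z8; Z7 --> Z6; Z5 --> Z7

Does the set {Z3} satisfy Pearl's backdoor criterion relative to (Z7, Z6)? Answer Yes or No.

Backdoor paths from Z7 to Z6 (paths whose first edge points into Z7):
  P1: Z7 <- Z5 -> Z3 -> Z6
Condition 1 (no descendant of Z7 in the set): holds — descendants of Z7 are {Z6, Z8}; none are in {Z3}.
Condition 2 (every backdoor path blocked by {Z3}):
  P1: blocked at chain node Z3 ∈ conditioning set.
{Z3} satisfies the backdoor criterion.

Yes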